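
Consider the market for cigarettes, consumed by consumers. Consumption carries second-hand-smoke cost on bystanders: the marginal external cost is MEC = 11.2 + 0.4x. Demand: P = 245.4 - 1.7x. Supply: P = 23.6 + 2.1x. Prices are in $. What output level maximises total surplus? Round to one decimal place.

Social marginal benefit = demand − MEC = 234.2 - 2.1x.
Set SMB = MC: 234.2 - 2.1x = 23.6 + 2.1x → x* = 50.1429.

x* = 50.1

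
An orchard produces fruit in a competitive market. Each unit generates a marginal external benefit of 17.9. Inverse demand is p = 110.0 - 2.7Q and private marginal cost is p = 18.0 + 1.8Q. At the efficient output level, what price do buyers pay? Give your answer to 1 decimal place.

P = 44.1

Social marginal cost = private MC − MEB = 0.1 + 1.8Q.
Set SMC = demand: 0.1 + 1.8Q = 110.0 - 2.7Q → Q* = 24.4222.
Consumer price on the demand curve at Q*: 110.0 − 2.7×24.4222 = 44.0601.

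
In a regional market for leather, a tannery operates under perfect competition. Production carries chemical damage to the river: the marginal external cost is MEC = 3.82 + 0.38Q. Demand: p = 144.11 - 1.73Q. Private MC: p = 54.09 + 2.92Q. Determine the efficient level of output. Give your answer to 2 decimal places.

Q* = 17.14

Social marginal cost = private MC + MEC = 57.91 + 3.30Q.
Set SMC = demand: 57.91 + 3.30Q = 144.11 - 1.73Q → Q* = 17.1372.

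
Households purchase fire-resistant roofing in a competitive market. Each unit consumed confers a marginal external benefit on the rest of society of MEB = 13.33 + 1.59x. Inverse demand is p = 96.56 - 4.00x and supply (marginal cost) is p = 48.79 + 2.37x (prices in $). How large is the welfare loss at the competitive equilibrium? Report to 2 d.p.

Market equilibrium (private): 48.79 + 2.37x = 96.56 - 4.00x → x_m = 7.4992.
Social marginal benefit = demand + MEB = 109.89 - 2.41x.
Set SMB = MC: 109.89 - 2.41x = 48.79 + 2.37x → x* = 12.7824.
Between x* and x_m the wedge SMB − MC runs linearly from 0 to MEB(x_m), so the loss is a triangle.
DWL = ½ × 5.2832 × 25.2538 = 66.7104.

DWL = $66.71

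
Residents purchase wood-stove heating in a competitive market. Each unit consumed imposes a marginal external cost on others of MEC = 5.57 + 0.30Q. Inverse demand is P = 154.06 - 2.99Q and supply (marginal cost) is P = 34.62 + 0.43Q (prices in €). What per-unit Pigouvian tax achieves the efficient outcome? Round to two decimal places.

Social marginal benefit = demand − MEC = 148.49 - 3.29Q.
Set SMB = MC: 148.49 - 3.29Q = 34.62 + 0.43Q → Q* = 30.6102.
The Pigouvian tax equals MEC at Q*: 5.57 + 0.30×30.6102 = 14.7531.

tax = €14.75 per unit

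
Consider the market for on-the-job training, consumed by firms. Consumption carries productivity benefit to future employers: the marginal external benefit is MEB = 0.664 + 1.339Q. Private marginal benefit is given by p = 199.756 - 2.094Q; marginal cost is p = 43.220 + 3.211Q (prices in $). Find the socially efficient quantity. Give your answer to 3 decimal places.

Social marginal benefit = demand + MEB = 200.420 - 0.755Q.
Set SMB = MC: 200.420 - 0.755Q = 43.220 + 3.211Q → Q* = 39.6369.

Q* = 39.637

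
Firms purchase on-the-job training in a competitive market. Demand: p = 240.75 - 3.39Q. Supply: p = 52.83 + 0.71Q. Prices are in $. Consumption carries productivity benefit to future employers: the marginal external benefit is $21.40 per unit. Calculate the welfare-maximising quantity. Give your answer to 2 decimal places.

Social marginal benefit = demand + MEB = 262.15 - 3.39Q.
Set SMB = MC: 262.15 - 3.39Q = 52.83 + 0.71Q → Q* = 51.0537.

Q* = 51.05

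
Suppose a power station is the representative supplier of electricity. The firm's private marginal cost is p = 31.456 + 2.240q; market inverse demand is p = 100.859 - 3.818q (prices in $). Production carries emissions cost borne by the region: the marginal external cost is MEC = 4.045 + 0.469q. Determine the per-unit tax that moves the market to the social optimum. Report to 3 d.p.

Social marginal cost = private MC + MEC = 35.501 + 2.709q.
Set SMC = demand: 35.501 + 2.709q = 100.859 - 3.818q → q* = 10.0135.
The Pigouvian tax equals MEC at q*: 4.045 + 0.469×10.0135 = 8.7413.

tax = $8.741 per unit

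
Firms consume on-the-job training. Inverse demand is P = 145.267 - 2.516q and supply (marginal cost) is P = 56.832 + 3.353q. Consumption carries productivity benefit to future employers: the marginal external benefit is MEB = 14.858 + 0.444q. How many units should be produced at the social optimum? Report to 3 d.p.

Social marginal benefit = demand + MEB = 160.125 - 2.072q.
Set SMB = MC: 160.125 - 2.072q = 56.832 + 3.353q → q* = 19.0402.

q* = 19.040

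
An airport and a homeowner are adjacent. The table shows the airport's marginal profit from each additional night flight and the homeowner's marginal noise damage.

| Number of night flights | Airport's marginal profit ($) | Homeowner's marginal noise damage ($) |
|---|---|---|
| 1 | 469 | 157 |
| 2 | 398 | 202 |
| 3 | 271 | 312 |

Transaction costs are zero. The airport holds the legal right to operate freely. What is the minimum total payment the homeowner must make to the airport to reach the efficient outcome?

$271

Left alone the airport would choose level 3 (marginal profit stays positive).
Efficient level: k* = 2 (marginal profit ≥ marginal noise damage through 2).
The homeowner must at least cover the airport's forgone profit from cutting 3→2: 271 = 271.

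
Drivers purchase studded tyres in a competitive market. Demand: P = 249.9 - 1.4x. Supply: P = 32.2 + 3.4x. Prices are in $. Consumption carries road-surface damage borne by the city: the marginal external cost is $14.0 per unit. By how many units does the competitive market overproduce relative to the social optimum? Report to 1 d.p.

Market equilibrium (private): 32.2 + 3.4x = 249.9 - 1.4x → x_m = 45.3542.
Social marginal benefit = demand − MEC = 235.9 - 1.4x.
Set SMB = MC: 235.9 - 1.4x = 32.2 + 3.4x → x* = 42.4375.
Gap = |45.3542 − 42.4375| = 2.9167.

2.9 units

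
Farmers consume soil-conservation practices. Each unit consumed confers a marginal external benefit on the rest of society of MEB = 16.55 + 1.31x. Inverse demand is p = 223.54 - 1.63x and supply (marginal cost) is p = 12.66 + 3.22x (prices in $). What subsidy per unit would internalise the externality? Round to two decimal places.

subsidy = $100.71 per unit

Social marginal benefit = demand + MEB = 240.09 - 0.32x.
Set SMB = MC: 240.09 - 0.32x = 12.66 + 3.22x → x* = 64.2458.
The Pigouvian subsidy equals MEB at x*: 16.55 + 1.31×64.2458 = 100.7120.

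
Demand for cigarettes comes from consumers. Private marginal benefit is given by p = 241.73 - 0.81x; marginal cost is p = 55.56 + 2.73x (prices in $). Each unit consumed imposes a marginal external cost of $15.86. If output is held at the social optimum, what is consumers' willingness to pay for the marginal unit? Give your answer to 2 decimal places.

P = $202.76

Social marginal benefit = demand − MEC = 225.87 - 0.81x.
Set SMB = MC: 225.87 - 0.81x = 55.56 + 2.73x → x* = 48.1102.
Consumer price on the demand curve at x*: 241.73 − 0.81×48.1102 = 202.7607.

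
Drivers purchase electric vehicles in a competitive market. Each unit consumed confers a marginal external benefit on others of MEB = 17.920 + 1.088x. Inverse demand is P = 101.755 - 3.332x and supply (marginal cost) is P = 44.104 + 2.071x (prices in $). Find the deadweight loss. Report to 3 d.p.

Market equilibrium (private): 44.104 + 2.071x = 101.755 - 3.332x → x_m = 10.6702.
Social marginal benefit = demand + MEB = 119.675 - 2.244x.
Set SMB = MC: 119.675 - 2.244x = 44.104 + 2.071x → x* = 17.5136.
The welfare-loss triangle has base |x_m − x*| and height MEB(x_m) (the vertical gap between SMB and MC is zero at x* and MEB at x_m).
DWL = ½ × 6.8434 × 29.5292 = 101.0401.

DWL = $101.040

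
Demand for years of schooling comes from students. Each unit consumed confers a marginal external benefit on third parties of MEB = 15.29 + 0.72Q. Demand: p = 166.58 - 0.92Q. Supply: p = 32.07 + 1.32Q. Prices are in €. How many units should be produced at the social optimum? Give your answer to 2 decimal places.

Q* = 98.55

Social marginal benefit = demand + MEB = 181.87 - 0.20Q.
Set SMB = MC: 181.87 - 0.20Q = 32.07 + 1.32Q → Q* = 98.5526.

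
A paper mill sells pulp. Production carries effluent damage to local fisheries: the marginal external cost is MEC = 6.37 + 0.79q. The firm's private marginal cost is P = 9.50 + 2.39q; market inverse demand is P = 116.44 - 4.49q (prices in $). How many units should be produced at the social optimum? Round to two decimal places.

Social marginal cost = private MC + MEC = 15.87 + 3.18q.
Set SMC = demand: 15.87 + 3.18q = 116.44 - 4.49q → q* = 13.1121.

q* = 13.11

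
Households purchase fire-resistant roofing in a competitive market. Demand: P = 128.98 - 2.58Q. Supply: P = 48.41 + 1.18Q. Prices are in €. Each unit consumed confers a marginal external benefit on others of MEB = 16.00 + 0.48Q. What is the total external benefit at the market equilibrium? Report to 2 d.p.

Market equilibrium (private): 48.41 + 1.18Q = 128.98 - 2.58Q → Q_m = 21.4282.
Total external benefit = ∫₀^{Q_m} (16.00 + 0.48Q) dQ = 16.00×21.4282 + ½×0.48×21.4282² = 453.0515.

€453.05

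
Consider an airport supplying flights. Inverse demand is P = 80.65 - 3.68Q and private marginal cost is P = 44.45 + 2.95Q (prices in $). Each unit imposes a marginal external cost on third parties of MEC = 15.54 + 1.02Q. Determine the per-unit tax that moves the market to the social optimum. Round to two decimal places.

Social marginal cost = private MC + MEC = 59.99 + 3.97Q.
Set SMC = demand: 59.99 + 3.97Q = 80.65 - 3.68Q → Q* = 2.7007.
The Pigouvian tax equals MEC at Q*: 15.54 + 1.02×2.7007 = 18.2947.

tax = $18.29 per unit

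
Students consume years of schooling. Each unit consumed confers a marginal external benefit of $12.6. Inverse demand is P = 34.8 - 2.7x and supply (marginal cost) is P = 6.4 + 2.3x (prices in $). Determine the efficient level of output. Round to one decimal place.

x* = 8.2

Social marginal benefit = demand + MEB = 47.4 - 2.7x.
Set SMB = MC: 47.4 - 2.7x = 6.4 + 2.3x → x* = 8.2000.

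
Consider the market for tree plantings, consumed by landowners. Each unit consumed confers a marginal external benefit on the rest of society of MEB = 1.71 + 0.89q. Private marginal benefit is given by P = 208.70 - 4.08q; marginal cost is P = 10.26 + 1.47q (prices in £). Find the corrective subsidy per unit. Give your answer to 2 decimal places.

subsidy = £39.94 per unit

Social marginal benefit = demand + MEB = 210.41 - 3.19q.
Set SMB = MC: 210.41 - 3.19q = 10.26 + 1.47q → q* = 42.9506.
The Pigouvian subsidy equals MEB at q*: 1.71 + 0.89×42.9506 = 39.9360.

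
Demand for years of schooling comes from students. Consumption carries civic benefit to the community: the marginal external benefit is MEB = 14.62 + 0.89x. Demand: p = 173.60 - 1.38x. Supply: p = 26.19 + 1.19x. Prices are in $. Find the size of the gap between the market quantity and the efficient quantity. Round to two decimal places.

Market equilibrium (private): 26.19 + 1.19x = 173.60 - 1.38x → x_m = 57.3580.
Social marginal benefit = demand + MEB = 188.22 - 0.49x.
Set SMB = MC: 188.22 - 0.49x = 26.19 + 1.19x → x* = 96.4464.
Gap = |57.3580 − 96.4464| = 39.0884.

39.09 units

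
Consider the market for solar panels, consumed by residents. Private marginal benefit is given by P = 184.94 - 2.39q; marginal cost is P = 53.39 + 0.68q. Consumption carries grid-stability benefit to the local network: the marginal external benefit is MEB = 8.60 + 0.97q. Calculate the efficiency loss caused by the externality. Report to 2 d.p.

Market equilibrium (private): 53.39 + 0.68q = 184.94 - 2.39q → q_m = 42.8502.
Social marginal benefit = demand + MEB = 193.54 - 1.42q.
Set SMB = MC: 193.54 - 1.42q = 53.39 + 0.68q → q* = 66.7381.
The welfare-loss triangle has base |q_m − q*| and height MEB(q_m) (the vertical gap between SMB and MC is zero at q* and MEB at q_m).
DWL = ½ × 23.8879 × 50.1647 = 599.1647.

DWL = 599.16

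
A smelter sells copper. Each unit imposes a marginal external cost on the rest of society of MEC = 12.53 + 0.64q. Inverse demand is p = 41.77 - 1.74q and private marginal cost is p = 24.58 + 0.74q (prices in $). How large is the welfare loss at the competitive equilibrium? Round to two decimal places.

Market equilibrium (private): 24.58 + 0.74q = 41.77 - 1.74q → q_m = 6.9315.
Social marginal cost = private MC + MEC = 37.11 + 1.38q.
Set SMC = demand: 37.11 + 1.38q = 41.77 - 1.74q → q* = 1.4936.
The welfare-loss triangle has base |q_m − q*| and height MEC(q_m) (the vertical gap between SMC and demand is zero at q* and MEC at q_m).
DWL = ½ × 5.4379 × 16.9661 = 46.1300.

DWL = $46.13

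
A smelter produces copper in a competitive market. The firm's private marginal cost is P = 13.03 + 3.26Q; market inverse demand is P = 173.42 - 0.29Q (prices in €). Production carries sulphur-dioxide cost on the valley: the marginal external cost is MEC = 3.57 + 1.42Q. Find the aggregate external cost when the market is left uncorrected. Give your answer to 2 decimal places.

€1610.59

Market equilibrium (private): 13.03 + 3.26Q = 173.42 - 0.29Q → Q_m = 45.1803.
Total external cost = ∫₀^{Q_m} (3.57 + 1.42Q) dQ = 3.57×45.1803 + ½×1.42×45.1803² = 1610.5879.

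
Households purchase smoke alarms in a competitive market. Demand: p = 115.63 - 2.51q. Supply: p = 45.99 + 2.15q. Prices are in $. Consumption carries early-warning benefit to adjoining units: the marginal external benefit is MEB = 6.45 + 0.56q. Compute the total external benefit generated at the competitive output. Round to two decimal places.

Market equilibrium (private): 45.99 + 2.15q = 115.63 - 2.51q → q_m = 14.9442.
Total external benefit = ∫₀^{q_m} (6.45 + 0.56q) dq = 6.45×14.9442 + ½×0.56×14.9442² = 158.9222.

$158.92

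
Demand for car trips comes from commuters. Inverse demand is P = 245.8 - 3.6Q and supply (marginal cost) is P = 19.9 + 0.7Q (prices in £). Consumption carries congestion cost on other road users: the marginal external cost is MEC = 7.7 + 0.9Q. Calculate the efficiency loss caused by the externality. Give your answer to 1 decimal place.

Market equilibrium (private): 19.9 + 0.7Q = 245.8 - 3.6Q → Q_m = 52.5349.
Social marginal benefit = demand − MEC = 238.1 - 4.5Q.
Set SMB = MC: 238.1 - 4.5Q = 19.9 + 0.7Q → Q* = 41.9615.
The loss is the area between SMB and MC from Q* to Q_m; with linear curves that's a triangle of height MEC(Q_m).
DWL = ½ × 10.5734 × 54.9814 = 290.6702.

DWL = £290.7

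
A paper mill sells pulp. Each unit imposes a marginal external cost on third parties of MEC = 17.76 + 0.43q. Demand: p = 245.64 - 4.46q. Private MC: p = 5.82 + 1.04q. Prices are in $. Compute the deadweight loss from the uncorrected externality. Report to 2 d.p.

DWL = $112.39

Market equilibrium (private): 5.82 + 1.04q = 245.64 - 4.46q → q_m = 43.6036.
Social marginal cost = private MC + MEC = 23.58 + 1.47q.
Set SMC = demand: 23.58 + 1.47q = 245.64 - 4.46q → q* = 37.4469.
Height of the DWL triangle at q_m is SMC(q_m) − demand(q_m) = MEC(q_m) = 36.5096.
DWL = ½ × 6.1567 × 36.5096 = 112.3893.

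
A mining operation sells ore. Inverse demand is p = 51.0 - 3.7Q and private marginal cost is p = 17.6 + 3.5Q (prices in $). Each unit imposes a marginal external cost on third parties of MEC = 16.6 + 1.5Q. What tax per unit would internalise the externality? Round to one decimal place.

tax = $19.5 per unit

Social marginal cost = private MC + MEC = 34.2 + 5.0Q.
Set SMC = demand: 34.2 + 5.0Q = 51.0 - 3.7Q → Q* = 1.9310.
The Pigouvian tax equals MEC at Q*: 16.6 + 1.5×1.9310 = 19.4965.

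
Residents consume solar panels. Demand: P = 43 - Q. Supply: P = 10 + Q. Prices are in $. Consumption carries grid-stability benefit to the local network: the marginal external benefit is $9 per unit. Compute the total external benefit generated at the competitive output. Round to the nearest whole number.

Market equilibrium (private): 10 + Q = 43 - Q → Q_m = 16.5000.
Total external benefit = MEB × Q_m = 9 × 16.5000 = 148.5000.

$149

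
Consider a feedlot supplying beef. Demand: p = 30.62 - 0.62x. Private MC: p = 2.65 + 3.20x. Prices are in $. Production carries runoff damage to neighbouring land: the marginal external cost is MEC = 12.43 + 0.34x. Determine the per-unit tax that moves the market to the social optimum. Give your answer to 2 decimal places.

Social marginal cost = private MC + MEC = 15.08 + 3.54x.
Set SMC = demand: 15.08 + 3.54x = 30.62 - 0.62x → x* = 3.7356.
The Pigouvian tax equals MEC at x*: 12.43 + 0.34×3.7356 = 13.7001.

tax = $13.70 per unit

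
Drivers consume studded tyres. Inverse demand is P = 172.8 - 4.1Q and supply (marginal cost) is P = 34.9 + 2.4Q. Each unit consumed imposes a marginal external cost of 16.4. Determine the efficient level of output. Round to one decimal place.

Social marginal benefit = demand − MEC = 156.4 - 4.1Q.
Set SMB = MC: 156.4 - 4.1Q = 34.9 + 2.4Q → Q* = 18.6923.

Q* = 18.7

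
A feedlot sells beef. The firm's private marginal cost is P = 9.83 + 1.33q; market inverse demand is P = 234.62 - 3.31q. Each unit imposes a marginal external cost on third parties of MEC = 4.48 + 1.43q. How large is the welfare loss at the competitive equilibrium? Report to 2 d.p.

Market equilibrium (private): 9.83 + 1.33q = 234.62 - 3.31q → q_m = 48.4461.
Social marginal cost = private MC + MEC = 14.31 + 2.76q.
Set SMC = demand: 14.31 + 2.76q = 234.62 - 3.31q → q* = 36.2949.
Between q* and q_m the wedge SMC − demand runs linearly from 0 to MEC(q_m), so the loss is a triangle.
DWL = ½ × 12.1512 × 73.7580 = 448.1241.

DWL = 448.12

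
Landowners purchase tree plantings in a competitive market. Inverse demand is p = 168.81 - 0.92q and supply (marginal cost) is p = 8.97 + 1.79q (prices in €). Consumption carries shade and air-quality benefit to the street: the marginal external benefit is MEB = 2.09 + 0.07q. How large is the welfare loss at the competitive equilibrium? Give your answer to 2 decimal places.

DWL = €7.32

Market equilibrium (private): 8.97 + 1.79q = 168.81 - 0.92q → q_m = 58.9815.
Social marginal benefit = demand + MEB = 170.90 - 0.85q.
Set SMB = MC: 170.90 - 0.85q = 8.97 + 1.79q → q* = 61.3371.
The welfare-loss triangle has base |q_m − q*| and height MEB(q_m) (the vertical gap between SMB and MC is zero at q* and MEB at q_m).
DWL = ½ × 2.3556 × 6.2187 = 7.3244.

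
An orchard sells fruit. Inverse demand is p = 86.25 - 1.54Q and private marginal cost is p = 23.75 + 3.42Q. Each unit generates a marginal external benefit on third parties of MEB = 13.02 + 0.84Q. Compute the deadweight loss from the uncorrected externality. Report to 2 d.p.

DWL = 67.62

Market equilibrium (private): 23.75 + 3.42Q = 86.25 - 1.54Q → Q_m = 12.6008.
Social marginal cost = private MC − MEB = 10.73 + 2.58Q.
Set SMC = demand: 10.73 + 2.58Q = 86.25 - 1.54Q → Q* = 18.3301.
Height of the DWL triangle at Q_m is demand(Q_m) − SMC(Q_m) = MEB(Q_m) = 23.6047.
DWL = ½ × 5.7293 × 23.6047 = 67.6192.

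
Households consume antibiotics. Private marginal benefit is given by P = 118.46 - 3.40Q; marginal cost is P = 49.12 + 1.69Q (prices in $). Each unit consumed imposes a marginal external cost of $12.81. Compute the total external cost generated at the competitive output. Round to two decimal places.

$174.51

Market equilibrium (private): 49.12 + 1.69Q = 118.46 - 3.40Q → Q_m = 13.6228.
Total external cost = MEC × Q_m = 12.81 × 13.6228 = 174.5081.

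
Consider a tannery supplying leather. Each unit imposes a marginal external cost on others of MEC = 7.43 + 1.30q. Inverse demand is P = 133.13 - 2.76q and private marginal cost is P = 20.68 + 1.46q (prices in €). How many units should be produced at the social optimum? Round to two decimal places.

Social marginal cost = private MC + MEC = 28.11 + 2.76q.
Set SMC = demand: 28.11 + 2.76q = 133.13 - 2.76q → q* = 19.0254.

q* = 19.03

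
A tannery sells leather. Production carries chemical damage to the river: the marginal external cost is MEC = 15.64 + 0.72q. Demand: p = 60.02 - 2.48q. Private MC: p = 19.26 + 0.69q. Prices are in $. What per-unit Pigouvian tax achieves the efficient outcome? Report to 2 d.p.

tax = $20.29 per unit

Social marginal cost = private MC + MEC = 34.90 + 1.41q.
Set SMC = demand: 34.90 + 1.41q = 60.02 - 2.48q → q* = 6.4576.
The Pigouvian tax equals MEC at q*: 15.64 + 0.72×6.4576 = 20.2895.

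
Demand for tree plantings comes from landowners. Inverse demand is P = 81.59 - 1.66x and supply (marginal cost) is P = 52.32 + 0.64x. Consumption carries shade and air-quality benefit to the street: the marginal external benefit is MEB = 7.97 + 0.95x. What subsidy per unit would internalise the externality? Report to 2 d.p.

subsidy = 34.18 per unit

Social marginal benefit = demand + MEB = 89.56 - 0.71x.
Set SMB = MC: 89.56 - 0.71x = 52.32 + 0.64x → x* = 27.5852.
The Pigouvian subsidy equals MEB at x*: 7.97 + 0.95×27.5852 = 34.1759.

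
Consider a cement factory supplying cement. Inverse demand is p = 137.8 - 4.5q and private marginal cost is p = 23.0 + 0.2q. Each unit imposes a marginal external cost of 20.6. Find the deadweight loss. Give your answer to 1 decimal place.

DWL = 45.1

Market equilibrium (private): 23.0 + 0.2q = 137.8 - 4.5q → q_m = 24.4255.
Social marginal cost = private MC + MEC = 43.6 + 0.2q.
Set SMC = demand: 43.6 + 0.2q = 137.8 - 4.5q → q* = 20.0426.
The loss is the area between SMC and demand from q* to q_m; with linear curves that's a triangle of height MEC(q_m).
DWL = ½ × 4.3829 × 20.6000 = 45.1439.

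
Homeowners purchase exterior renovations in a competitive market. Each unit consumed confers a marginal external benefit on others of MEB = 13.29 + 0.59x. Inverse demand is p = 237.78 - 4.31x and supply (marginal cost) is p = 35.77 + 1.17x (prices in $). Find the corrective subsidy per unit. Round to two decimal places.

Social marginal benefit = demand + MEB = 251.07 - 3.72x.
Set SMB = MC: 251.07 - 3.72x = 35.77 + 1.17x → x* = 44.0286.
The Pigouvian subsidy equals MEB at x*: 13.29 + 0.59×44.0286 = 39.2669.

subsidy = $39.27 per unit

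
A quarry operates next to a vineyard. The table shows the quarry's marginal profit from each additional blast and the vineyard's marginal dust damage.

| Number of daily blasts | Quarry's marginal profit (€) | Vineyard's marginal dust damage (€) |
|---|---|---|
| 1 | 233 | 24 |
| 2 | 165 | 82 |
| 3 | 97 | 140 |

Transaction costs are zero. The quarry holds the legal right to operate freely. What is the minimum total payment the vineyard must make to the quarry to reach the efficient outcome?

€97

Left alone the quarry would choose level 3 (marginal profit stays positive).
Efficient level: k* = 2 (marginal profit ≥ marginal dust damage through 2).
The vineyard must at least cover the quarry's forgone profit from cutting 3→2: 97 = 97.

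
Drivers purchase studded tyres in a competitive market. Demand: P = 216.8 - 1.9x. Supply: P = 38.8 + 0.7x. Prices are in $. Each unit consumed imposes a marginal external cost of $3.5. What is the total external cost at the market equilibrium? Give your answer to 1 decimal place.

$239.6

Market equilibrium (private): 38.8 + 0.7x = 216.8 - 1.9x → x_m = 68.4615.
Total external cost = MEC × x_m = 3.5 × 68.4615 = 239.6153.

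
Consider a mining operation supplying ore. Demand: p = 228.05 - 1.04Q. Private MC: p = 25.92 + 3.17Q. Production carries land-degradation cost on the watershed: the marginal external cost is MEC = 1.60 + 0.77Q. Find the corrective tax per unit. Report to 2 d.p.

tax = 32.61 per unit

Social marginal cost = private MC + MEC = 27.52 + 3.94Q.
Set SMC = demand: 27.52 + 3.94Q = 228.05 - 1.04Q → Q* = 40.2671.
The Pigouvian tax equals MEC at Q*: 1.60 + 0.77×40.2671 = 32.6057.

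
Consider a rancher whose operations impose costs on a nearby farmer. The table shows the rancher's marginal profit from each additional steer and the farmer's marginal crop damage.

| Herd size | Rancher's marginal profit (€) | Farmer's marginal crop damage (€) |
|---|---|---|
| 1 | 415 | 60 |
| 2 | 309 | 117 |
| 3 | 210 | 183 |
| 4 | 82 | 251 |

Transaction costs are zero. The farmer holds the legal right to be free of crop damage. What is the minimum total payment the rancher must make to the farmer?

Efficient level: marginal profit ≥ marginal crop damage through level 3, so k* = 3.
With the farmer holding the right, the rancher must at least compensate total damage at k*: 60 + 117 + 183 = 360.

€360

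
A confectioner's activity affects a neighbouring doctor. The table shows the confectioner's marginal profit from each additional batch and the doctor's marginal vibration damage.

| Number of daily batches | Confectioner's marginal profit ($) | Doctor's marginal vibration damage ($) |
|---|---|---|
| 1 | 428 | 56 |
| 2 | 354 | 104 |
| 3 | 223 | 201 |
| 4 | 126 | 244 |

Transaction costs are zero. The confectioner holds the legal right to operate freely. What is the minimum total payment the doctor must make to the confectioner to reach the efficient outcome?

$126

Left alone the confectioner would choose level 4 (marginal profit stays positive).
Efficient level: k* = 3 (marginal profit ≥ marginal vibration damage through 3).
The doctor must at least cover the confectioner's forgone profit from cutting 4→3: 126 = 126.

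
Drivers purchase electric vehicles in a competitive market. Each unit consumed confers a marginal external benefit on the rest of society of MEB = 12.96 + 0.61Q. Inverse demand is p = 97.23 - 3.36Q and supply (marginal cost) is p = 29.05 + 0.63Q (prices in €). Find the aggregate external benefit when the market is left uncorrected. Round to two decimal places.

Market equilibrium (private): 29.05 + 0.63Q = 97.23 - 3.36Q → Q_m = 17.0877.
Total external benefit = ∫₀^{Q_m} (12.96 + 0.61Q) dQ = 12.96×17.0877 + ½×0.61×17.0877² = 310.5134.

€310.51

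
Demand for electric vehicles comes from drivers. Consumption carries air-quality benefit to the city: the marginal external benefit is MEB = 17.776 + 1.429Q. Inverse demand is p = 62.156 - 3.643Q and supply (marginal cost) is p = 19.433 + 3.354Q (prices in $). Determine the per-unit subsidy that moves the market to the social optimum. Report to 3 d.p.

subsidy = $33.303 per unit

Social marginal benefit = demand + MEB = 79.932 - 2.214Q.
Set SMB = MC: 79.932 - 2.214Q = 19.433 + 3.354Q → Q* = 10.8655.
The Pigouvian subsidy equals MEB at Q*: 17.776 + 1.429×10.8655 = 33.3028.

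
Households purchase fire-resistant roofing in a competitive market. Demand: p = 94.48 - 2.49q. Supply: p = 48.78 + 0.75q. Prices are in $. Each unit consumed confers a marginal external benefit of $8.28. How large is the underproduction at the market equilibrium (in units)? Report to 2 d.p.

Market equilibrium (private): 48.78 + 0.75q = 94.48 - 2.49q → q_m = 14.1049.
Social marginal benefit = demand + MEB = 102.76 - 2.49q.
Set SMB = MC: 102.76 - 2.49q = 48.78 + 0.75q → q* = 16.6605.
Gap = |14.1049 − 16.6605| = 2.5556.

2.56 units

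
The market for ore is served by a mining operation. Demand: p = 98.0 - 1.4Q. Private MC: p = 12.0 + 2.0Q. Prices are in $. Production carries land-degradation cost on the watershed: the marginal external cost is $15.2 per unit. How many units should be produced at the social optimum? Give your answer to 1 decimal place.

Q* = 20.8

Social marginal cost = private MC + MEC = 27.2 + 2.0Q.
Set SMC = demand: 27.2 + 2.0Q = 98.0 - 1.4Q → Q* = 20.8235.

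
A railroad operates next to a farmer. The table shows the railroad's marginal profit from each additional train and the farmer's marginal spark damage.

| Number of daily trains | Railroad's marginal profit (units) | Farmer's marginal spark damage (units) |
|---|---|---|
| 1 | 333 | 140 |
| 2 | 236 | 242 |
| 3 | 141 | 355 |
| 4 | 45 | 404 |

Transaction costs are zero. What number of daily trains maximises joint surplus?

1

Bargaining reaches the level where marginal profit last exceeds marginal spark damage.
That holds through level 1 (333 ≥ 140) but not at 2 (236 < 242).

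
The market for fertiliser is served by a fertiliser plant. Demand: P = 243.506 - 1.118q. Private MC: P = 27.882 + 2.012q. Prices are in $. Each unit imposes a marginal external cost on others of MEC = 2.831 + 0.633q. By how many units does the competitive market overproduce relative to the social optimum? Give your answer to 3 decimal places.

12.341 units

Market equilibrium (private): 27.882 + 2.012q = 243.506 - 1.118q → q_m = 68.8895.
Social marginal cost = private MC + MEC = 30.713 + 2.645q.
Set SMC = demand: 30.713 + 2.645q = 243.506 - 1.118q → q* = 56.5488.
Gap = |68.8895 − 56.5488| = 12.3407.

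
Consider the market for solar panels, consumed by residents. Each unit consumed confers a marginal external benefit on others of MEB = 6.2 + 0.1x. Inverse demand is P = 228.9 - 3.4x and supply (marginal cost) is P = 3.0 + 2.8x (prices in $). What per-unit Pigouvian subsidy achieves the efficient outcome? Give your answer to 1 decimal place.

subsidy = $10.0 per unit

Social marginal benefit = demand + MEB = 235.1 - 3.3x.
Set SMB = MC: 235.1 - 3.3x = 3.0 + 2.8x → x* = 38.0492.
The Pigouvian subsidy equals MEB at x*: 6.2 + 0.1×38.0492 = 10.0049.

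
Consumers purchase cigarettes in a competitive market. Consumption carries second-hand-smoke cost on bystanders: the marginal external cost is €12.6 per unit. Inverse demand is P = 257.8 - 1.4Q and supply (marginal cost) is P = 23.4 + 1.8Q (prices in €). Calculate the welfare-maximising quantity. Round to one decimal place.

Social marginal benefit = demand − MEC = 245.2 - 1.4Q.
Set SMB = MC: 245.2 - 1.4Q = 23.4 + 1.8Q → Q* = 69.3125.

Q* = 69.3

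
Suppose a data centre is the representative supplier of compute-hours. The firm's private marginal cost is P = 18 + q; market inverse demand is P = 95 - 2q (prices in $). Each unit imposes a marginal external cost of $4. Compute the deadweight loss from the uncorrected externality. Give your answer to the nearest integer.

DWL = $3

Market equilibrium (private): 18 + q = 95 - 2q → q_m = 25.6667.
Social marginal cost = private MC + MEC = 22 + q.
Set SMC = demand: 22 + q = 95 - 2q → q* = 24.3333.
Height of the DWL triangle at q_m is SMC(q_m) − demand(q_m) = MEC(q_m) = 4.0000.
DWL = ½ × 1.3334 × 4.0000 = 2.6668.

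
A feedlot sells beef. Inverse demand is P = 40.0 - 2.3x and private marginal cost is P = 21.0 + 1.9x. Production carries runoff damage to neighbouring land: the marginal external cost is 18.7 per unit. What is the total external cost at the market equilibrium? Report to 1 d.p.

84.6

Market equilibrium (private): 21.0 + 1.9x = 40.0 - 2.3x → x_m = 4.5238.
Total external cost = MEC × x_m = 18.7 × 4.5238 = 84.5951.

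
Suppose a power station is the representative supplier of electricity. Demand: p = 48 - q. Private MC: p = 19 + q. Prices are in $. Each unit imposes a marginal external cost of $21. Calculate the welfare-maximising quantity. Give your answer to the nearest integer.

Social marginal cost = private MC + MEC = 40 + q.
Set SMC = demand: 40 + q = 48 - q → q* = 4.0000.

q* = 4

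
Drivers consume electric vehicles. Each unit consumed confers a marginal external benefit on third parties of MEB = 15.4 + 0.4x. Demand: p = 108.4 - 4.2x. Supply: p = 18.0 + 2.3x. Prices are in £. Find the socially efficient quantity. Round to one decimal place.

Social marginal benefit = demand + MEB = 123.8 - 3.8x.
Set SMB = MC: 123.8 - 3.8x = 18.0 + 2.3x → x* = 17.3443.

x* = 17.3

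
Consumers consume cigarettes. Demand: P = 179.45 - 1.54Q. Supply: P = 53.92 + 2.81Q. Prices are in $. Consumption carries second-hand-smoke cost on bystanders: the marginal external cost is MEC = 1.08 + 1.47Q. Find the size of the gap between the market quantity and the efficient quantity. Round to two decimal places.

Market equilibrium (private): 53.92 + 2.81Q = 179.45 - 1.54Q → Q_m = 28.8575.
Social marginal benefit = demand − MEC = 178.37 - 3.01Q.
Set SMB = MC: 178.37 - 3.01Q = 53.92 + 2.81Q → Q* = 21.3832.
Gap = |28.8575 − 21.3832| = 7.4743.

7.47 units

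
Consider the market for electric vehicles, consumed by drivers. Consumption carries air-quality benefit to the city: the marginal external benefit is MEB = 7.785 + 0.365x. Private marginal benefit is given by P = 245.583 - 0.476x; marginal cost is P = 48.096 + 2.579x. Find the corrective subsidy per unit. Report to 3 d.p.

subsidy = 35.638 per unit

Social marginal benefit = demand + MEB = 253.368 - 0.111x.
Set SMB = MC: 253.368 - 0.111x = 48.096 + 2.579x → x* = 76.3093.
The Pigouvian subsidy equals MEB at x*: 7.785 + 0.365×76.3093 = 35.6379.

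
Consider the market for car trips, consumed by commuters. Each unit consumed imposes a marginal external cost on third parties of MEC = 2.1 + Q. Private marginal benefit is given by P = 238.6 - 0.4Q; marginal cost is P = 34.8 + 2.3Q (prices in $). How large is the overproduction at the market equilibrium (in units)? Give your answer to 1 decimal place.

Market equilibrium (private): 34.8 + 2.3Q = 238.6 - 0.4Q → Q_m = 75.4815.
Social marginal benefit = demand − MEC = 236.5 - 1.4Q.
Set SMB = MC: 236.5 - 1.4Q = 34.8 + 2.3Q → Q* = 54.5135.
Gap = |75.4815 − 54.5135| = 20.9680.

21.0 units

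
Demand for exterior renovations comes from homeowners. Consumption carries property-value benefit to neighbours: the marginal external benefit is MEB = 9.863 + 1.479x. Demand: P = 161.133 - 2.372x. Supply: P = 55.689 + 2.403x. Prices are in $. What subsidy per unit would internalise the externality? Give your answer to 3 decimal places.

Social marginal benefit = demand + MEB = 170.996 - 0.893x.
Set SMB = MC: 170.996 - 0.893x = 55.689 + 2.403x → x* = 34.9839.
The Pigouvian subsidy equals MEB at x*: 9.863 + 1.479×34.9839 = 61.6042.

subsidy = $61.604 per unit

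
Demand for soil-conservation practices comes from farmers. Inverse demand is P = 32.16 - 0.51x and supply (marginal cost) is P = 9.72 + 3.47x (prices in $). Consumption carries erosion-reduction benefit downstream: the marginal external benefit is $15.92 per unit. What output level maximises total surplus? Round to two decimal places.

Social marginal benefit = demand + MEB = 48.08 - 0.51x.
Set SMB = MC: 48.08 - 0.51x = 9.72 + 3.47x → x* = 9.6382.

x* = 9.64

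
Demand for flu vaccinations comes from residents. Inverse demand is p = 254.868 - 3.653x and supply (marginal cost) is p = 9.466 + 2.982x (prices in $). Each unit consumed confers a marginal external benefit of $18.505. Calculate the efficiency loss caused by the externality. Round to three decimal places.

DWL = $25.805

Market equilibrium (private): 9.466 + 2.982x = 254.868 - 3.653x → x_m = 36.9860.
Social marginal benefit = demand + MEB = 273.373 - 3.653x.
Set SMB = MC: 273.373 - 3.653x = 9.466 + 2.982x → x* = 39.7750.
Between x* and x_m the wedge SMB − MC runs linearly from 0 to MEB(x_m), so the loss is a triangle.
DWL = ½ × 2.7890 × 18.5050 = 25.8052.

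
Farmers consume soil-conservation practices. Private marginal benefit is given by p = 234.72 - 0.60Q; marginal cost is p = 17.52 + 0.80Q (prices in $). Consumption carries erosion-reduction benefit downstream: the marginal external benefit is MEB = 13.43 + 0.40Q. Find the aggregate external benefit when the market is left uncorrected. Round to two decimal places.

Market equilibrium (private): 17.52 + 0.80Q = 234.72 - 0.60Q → Q_m = 155.1429.
Total external benefit = ∫₀^{Q_m} (13.43 + 0.40Q) dQ = 13.43×155.1429 + ½×0.40×155.1429² = 6897.4330.

$6897.43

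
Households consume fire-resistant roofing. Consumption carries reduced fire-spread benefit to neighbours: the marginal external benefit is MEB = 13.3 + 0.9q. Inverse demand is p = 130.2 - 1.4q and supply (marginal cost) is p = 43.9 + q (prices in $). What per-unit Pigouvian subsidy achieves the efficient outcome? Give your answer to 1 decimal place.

Social marginal benefit = demand + MEB = 143.5 - 0.5q.
Set SMB = MC: 143.5 - 0.5q = 43.9 + q → q* = 66.4000.
The Pigouvian subsidy equals MEB at q*: 13.3 + 0.9×66.4000 = 73.0600.

subsidy = $73.1 per unit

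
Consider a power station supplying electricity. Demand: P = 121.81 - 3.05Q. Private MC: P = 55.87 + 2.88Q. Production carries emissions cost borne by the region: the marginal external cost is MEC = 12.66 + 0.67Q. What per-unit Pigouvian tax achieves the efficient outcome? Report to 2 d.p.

Social marginal cost = private MC + MEC = 68.53 + 3.55Q.
Set SMC = demand: 68.53 + 3.55Q = 121.81 - 3.05Q → Q* = 8.0727.
The Pigouvian tax equals MEC at Q*: 12.66 + 0.67×8.0727 = 18.0687.

tax = 18.07 per unit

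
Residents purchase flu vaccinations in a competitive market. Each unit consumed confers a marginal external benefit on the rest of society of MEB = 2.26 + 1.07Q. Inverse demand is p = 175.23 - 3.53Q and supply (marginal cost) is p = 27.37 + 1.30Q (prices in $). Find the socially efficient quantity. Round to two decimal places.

Q* = 39.93

Social marginal benefit = demand + MEB = 177.49 - 2.46Q.
Set SMB = MC: 177.49 - 2.46Q = 27.37 + 1.30Q → Q* = 39.9255.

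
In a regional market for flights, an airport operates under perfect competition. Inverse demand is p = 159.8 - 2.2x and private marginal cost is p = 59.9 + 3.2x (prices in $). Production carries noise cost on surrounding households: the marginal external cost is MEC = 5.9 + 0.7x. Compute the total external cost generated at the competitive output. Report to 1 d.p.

$228.9

Market equilibrium (private): 59.9 + 3.2x = 159.8 - 2.2x → x_m = 18.5000.
Total external cost = ∫₀^{x_m} (5.9 + 0.7x) dx = 5.9×18.5000 + ½×0.7×18.5000² = 228.9375.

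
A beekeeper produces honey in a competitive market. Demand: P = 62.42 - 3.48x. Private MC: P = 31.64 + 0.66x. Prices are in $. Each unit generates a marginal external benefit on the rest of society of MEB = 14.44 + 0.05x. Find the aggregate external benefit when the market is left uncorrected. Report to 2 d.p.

Market equilibrium (private): 31.64 + 0.66x = 62.42 - 3.48x → x_m = 7.4348.
Total external benefit = ∫₀^{x_m} (14.44 + 0.05x) dx = 14.44×7.4348 + ½×0.05×7.4348² = 108.7404.

$108.74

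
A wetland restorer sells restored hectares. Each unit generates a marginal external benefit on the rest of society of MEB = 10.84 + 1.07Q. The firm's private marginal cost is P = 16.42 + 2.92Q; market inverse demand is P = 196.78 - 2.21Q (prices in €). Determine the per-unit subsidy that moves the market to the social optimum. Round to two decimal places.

Social marginal cost = private MC − MEB = 5.58 + 1.85Q.
Set SMC = demand: 5.58 + 1.85Q = 196.78 - 2.21Q → Q* = 47.0936.
The Pigouvian subsidy equals MEB at Q*: 10.84 + 1.07×47.0936 = 61.2302.

subsidy = €61.23 per unit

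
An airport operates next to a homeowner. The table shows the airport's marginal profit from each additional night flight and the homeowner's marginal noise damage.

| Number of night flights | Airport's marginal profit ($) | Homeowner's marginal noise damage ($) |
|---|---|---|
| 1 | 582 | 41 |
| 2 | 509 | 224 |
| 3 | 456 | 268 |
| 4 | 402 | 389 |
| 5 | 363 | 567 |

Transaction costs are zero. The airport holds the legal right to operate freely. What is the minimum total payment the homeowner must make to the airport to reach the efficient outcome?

$363

Left alone the airport would choose level 5 (marginal profit stays positive).
Efficient level: k* = 4 (marginal profit ≥ marginal noise damage through 4).
The homeowner must at least cover the airport's forgone profit from cutting 5→4: 363 = 363.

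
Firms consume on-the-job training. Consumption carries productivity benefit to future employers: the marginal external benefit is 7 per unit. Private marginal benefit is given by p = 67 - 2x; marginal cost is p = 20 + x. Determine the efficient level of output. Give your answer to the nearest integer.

x* = 18

Social marginal benefit = demand + MEB = 74 - 2x.
Set SMB = MC: 74 - 2x = 20 + x → x* = 18.0000.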